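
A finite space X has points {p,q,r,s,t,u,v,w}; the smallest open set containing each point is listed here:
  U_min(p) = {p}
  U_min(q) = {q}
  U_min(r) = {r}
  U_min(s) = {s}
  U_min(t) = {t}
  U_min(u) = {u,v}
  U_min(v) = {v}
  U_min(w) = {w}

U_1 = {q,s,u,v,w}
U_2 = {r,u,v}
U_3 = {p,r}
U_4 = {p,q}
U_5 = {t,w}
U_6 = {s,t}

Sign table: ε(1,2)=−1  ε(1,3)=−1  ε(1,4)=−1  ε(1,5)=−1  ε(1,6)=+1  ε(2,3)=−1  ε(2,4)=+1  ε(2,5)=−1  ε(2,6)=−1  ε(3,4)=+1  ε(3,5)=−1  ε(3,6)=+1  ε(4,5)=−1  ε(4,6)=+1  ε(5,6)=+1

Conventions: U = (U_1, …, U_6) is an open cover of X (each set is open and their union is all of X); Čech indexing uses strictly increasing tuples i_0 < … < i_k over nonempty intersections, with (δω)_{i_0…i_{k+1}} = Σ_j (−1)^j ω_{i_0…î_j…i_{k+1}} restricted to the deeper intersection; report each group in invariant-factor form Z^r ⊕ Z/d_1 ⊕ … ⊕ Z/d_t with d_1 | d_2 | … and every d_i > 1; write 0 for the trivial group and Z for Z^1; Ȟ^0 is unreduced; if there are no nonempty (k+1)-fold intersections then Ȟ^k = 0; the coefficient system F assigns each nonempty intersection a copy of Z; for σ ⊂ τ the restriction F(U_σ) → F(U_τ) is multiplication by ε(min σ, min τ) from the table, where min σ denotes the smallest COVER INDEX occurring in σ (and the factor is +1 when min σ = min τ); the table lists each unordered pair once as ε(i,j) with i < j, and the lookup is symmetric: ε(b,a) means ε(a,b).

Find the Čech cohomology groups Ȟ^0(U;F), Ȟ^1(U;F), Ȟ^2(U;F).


nerve of the cover:
  U12={u,v} U14={q} U15={w} U16={s} U23={r} U34={p} U56={t}
C dims 6,7; δ0: rk 6, SNF 1^5·2
Ȟ^0 = (6 − 6) − 0 = 0, so Ȟ^0 ≅ 0
Ȟ^1 = (7 − 0) − 6 = 1 plus torsion [2], so Ȟ^1 ≅ Z ⊕ Z/2
Ȟ^2 = (0 − 0) − 0 = 0, so Ȟ^2 ≅ 0

Ȟ^0 ≅ 0; Ȟ^1 ≅ Z ⊕ Z/2; Ȟ^2 ≅ 0


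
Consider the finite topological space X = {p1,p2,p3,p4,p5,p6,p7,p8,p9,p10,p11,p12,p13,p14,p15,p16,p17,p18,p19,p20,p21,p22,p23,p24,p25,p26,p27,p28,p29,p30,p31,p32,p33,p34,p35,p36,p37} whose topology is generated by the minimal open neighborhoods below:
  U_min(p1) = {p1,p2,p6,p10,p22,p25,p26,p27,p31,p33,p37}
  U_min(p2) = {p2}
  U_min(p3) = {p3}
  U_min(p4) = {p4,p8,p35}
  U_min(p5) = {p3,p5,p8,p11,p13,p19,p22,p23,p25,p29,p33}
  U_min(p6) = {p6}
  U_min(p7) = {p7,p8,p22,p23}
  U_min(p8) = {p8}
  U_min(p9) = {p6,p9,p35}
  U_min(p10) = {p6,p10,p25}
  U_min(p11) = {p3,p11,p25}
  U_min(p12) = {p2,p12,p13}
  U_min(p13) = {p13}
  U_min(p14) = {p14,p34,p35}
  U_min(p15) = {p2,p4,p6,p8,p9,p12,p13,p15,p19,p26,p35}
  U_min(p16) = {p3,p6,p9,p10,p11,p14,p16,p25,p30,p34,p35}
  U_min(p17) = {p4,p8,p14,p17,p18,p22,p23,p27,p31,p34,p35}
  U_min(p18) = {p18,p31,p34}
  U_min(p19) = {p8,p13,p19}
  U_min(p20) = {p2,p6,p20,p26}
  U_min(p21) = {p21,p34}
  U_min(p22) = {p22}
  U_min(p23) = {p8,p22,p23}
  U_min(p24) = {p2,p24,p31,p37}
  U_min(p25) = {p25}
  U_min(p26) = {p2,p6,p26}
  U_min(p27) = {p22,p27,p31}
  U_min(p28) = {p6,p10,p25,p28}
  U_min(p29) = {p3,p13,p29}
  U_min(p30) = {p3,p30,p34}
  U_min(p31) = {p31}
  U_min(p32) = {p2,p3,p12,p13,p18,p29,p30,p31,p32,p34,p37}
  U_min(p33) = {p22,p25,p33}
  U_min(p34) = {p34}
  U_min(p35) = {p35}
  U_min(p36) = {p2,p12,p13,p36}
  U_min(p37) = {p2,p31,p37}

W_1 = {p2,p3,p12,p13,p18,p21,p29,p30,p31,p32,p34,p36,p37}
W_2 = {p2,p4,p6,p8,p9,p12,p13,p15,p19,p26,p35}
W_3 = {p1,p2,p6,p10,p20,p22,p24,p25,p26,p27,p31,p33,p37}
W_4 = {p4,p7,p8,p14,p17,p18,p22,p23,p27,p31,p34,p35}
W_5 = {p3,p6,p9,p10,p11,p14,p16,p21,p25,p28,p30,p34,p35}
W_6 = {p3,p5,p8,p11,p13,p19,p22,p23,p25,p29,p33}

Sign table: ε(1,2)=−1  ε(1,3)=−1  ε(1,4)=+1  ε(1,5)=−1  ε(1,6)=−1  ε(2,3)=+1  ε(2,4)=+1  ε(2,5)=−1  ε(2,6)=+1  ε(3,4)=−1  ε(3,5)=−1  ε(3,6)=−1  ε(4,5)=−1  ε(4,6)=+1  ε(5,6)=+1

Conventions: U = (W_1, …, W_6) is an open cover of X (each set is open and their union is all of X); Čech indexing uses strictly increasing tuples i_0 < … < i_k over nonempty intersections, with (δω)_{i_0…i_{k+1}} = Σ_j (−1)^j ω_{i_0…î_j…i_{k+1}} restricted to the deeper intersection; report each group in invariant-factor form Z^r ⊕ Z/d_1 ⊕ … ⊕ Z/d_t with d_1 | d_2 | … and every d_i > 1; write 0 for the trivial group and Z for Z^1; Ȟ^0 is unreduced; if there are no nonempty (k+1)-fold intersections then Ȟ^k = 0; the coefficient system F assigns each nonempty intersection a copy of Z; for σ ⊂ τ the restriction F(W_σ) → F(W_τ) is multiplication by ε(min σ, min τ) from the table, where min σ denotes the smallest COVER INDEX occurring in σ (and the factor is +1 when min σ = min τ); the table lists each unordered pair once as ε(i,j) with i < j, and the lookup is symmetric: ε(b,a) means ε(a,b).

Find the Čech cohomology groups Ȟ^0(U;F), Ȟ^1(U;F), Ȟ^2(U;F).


intersection data:
  W12={p2,p12,p13} W13={p2,p31,p37} W14={p18,p31,p34} W15={p3,p21,p30,p34} W16={p3,p13,p29} W23={p2,p6,p26} W24={p4,p8,p35} W25={p6,p9,p35} W26={p8,p13,p19} W34={p22,p27,p31} W35={p6,p10,p25} W36={p22,p25,p33} W45={p14,p34,p35} W46={p8,p22,p23} W56={p3,p11,p25}
  W123={p2} W126={p13} W134={p31} W145={p34} W156={p3} W235={p6} W245={p35} W246={p8} W346={p22} W356={p25}
C dims 6,15,10; δ0: rk 6, SNF 1^5·2; δ1: rk 9, SNF 1^9
Ȟ^0 = (6 − 6) − 0 = 0, so Ȟ^0 ≅ 0
Ȟ^1 = (15 − 9) − 6 = 0 plus torsion [2], so Ȟ^1 ≅ Z/2
Ȟ^2 = (10 − 0) − 9 = 1, so Ȟ^2 ≅ Z

Ȟ^0 = 0, Ȟ^1 = Z/2 and Ȟ^2 = Z


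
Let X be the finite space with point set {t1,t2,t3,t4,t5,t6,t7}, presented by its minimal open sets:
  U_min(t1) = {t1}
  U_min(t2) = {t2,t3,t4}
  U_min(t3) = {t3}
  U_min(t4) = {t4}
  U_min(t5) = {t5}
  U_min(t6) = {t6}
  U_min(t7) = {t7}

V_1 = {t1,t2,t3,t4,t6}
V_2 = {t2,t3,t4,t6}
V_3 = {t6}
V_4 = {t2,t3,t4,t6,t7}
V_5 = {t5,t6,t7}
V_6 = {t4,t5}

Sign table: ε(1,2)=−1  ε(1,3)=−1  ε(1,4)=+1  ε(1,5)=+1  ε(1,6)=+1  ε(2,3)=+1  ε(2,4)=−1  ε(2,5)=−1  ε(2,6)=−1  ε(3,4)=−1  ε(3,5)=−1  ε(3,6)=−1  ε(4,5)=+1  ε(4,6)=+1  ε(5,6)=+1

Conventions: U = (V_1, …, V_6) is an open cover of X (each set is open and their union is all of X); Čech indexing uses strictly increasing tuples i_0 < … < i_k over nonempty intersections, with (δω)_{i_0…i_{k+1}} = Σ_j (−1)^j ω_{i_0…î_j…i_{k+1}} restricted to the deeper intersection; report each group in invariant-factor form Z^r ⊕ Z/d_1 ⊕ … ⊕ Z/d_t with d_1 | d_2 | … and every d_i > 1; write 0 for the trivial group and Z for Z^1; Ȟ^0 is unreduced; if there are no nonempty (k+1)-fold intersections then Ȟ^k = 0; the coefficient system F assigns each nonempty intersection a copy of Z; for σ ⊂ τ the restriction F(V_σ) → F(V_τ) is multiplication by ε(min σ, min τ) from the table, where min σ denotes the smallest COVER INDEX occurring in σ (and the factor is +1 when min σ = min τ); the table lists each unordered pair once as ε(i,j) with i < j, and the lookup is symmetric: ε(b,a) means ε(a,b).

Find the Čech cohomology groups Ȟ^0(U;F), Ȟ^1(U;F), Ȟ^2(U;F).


Ȟ^0 = Z, Ȟ^1 = Z and Ȟ^2 = 0

intersection data:
  V12={t2,t3,t4,t6} V13={t6} V14={t2,t3,t4,t6} V15={t6} V16={t4} V23={t6} V24={t2,t3,t4,t6} V25={t6} V26={t4} V34={t6} V35={t6} V45={t6,t7} V46={t4} V56={t5}
  V123={t6} V124={t2,t3,t4,t6} V125={t6} V126={t4} V134={t6} V135={t6} V145={t6} V146={t4} V234={t6} V235={t6} V245={t6} V246={t4} V345={t6}
  V1234={t6} V1235={t6} V1245={t6} V1246={t4} V1345={t6} V2345={t6}
  V12345={t6}
C dims 6,14,13,6; δ0: rk 5, SNF 1^5; δ1: rk 8, SNF 1^8; δ2: rk 5, SNF 1^5
Ȟ^0 = (6 − 5) − 0 = 1, so Ȟ^0 ≅ Z
Ȟ^1 = (14 − 8) − 5 = 1, so Ȟ^1 ≅ Z
Ȟ^2 = (13 − 5) − 8 = 0, so Ȟ^2 ≅ 0


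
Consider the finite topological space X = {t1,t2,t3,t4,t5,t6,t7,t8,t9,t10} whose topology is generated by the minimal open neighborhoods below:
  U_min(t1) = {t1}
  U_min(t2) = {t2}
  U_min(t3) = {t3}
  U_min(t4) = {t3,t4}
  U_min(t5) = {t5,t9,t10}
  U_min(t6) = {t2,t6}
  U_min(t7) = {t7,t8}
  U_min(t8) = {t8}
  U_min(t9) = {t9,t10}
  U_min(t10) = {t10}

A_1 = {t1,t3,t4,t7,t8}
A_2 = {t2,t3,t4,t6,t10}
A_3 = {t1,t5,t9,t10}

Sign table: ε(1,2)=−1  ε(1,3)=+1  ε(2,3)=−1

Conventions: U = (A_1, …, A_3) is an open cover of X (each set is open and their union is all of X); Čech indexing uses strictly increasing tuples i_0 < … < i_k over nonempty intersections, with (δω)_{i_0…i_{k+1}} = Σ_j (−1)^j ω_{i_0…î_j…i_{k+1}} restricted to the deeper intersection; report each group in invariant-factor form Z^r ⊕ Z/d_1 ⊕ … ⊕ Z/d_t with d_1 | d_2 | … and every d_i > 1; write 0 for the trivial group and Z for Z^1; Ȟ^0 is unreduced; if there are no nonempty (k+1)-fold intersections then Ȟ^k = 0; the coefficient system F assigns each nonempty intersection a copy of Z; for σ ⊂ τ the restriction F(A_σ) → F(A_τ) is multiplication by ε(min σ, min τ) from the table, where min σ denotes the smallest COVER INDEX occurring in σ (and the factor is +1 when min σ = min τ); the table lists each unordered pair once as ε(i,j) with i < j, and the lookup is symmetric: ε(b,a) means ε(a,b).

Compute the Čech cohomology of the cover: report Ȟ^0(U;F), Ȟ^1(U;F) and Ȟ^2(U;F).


Ȟ^0(U;F) ≅ Z, Ȟ^1(U;F) ≅ Z and Ȟ^2(U;F) ≅ 0

cover nerve:
  A12={t3,t4} A13={t1} A23={t10}
C dims 3,3; δ0: rk 2, SNF 1^2
Ȟ^0: (3−2)−0=1 ⇒ Z
Ȟ^1: (3−0)−2=1 ⇒ Z
Ȟ^2: (0−0)−0=0 ⇒ 0


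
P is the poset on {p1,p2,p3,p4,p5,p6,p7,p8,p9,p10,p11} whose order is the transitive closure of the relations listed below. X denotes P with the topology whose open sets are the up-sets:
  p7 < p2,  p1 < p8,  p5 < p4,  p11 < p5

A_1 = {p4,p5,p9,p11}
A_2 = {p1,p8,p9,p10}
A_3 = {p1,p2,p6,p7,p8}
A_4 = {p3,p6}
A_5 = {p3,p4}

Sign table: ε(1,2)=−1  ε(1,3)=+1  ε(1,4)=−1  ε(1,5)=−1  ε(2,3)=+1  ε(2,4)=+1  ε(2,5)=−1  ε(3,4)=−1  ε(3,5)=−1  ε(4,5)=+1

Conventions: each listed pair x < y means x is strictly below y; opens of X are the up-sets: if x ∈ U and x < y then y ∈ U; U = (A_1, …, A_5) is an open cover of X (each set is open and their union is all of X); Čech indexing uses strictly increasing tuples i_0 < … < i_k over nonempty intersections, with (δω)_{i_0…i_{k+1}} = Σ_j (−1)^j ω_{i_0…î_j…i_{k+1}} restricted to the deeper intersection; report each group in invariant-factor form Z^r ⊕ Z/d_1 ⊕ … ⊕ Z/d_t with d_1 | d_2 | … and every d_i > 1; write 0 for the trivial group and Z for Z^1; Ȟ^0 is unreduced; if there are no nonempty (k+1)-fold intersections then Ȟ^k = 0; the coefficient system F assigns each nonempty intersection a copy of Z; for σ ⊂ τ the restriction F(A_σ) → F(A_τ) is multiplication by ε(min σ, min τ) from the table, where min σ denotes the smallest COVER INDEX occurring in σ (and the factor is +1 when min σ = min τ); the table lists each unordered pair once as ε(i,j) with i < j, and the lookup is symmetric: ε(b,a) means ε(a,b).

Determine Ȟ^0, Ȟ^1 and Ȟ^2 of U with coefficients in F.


Ȟ^0 = 0, Ȟ^1 = Z/2, Ȟ^2 = 0

nonempty overlaps:
  A12={p9} A15={p4} A23={p1,p8} A34={p6} A45={p3}
C dims 5,5; δ0: rk 5, SNF 1^4·2
degree 0: 5−5−0 = 0 → Ȟ^0 ≅ 0
degree 1: 5−0−5 = 0 plus torsion [2] → Ȟ^1 ≅ Z/2
degree 2: 0−0−0 = 0 → Ȟ^2 ≅ 0


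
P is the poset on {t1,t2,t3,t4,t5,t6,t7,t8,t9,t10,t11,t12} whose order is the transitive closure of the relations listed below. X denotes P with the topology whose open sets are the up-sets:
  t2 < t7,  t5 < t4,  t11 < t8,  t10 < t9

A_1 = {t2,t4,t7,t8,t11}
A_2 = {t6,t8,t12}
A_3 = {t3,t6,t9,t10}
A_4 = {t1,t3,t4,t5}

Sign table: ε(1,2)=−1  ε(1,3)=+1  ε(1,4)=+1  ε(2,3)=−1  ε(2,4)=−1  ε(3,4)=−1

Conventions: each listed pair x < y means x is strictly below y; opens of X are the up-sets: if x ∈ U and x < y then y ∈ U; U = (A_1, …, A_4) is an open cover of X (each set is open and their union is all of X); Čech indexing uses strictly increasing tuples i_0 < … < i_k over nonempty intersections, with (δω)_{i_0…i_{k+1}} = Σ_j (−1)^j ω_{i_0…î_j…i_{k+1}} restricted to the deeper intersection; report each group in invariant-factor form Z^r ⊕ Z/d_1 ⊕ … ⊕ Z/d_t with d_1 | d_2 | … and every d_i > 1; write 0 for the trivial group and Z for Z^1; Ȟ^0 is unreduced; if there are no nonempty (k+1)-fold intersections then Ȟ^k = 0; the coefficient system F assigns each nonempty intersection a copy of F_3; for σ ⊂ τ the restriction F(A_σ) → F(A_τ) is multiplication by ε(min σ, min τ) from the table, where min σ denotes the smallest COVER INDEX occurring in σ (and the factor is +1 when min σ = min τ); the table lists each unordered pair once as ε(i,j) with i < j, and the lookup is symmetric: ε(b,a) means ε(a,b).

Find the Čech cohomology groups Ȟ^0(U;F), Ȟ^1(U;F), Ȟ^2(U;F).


intersection data:
  A12={t8} A14={t4} A23={t6} A34={t3}
C dims 4,4; δ0: rk_F3 4
Ȟ^0 = (4 − 4) − 0 = 0, so Ȟ^0 ≅ 0
Ȟ^1 = (4 − 0) − 4 = 0, so Ȟ^1 ≅ 0
Ȟ^2 = (0 − 0) − 0 = 0, so Ȟ^2 ≅ 0

Ȟ^0 = 0, Ȟ^1 = 0 and Ȟ^2 = 0


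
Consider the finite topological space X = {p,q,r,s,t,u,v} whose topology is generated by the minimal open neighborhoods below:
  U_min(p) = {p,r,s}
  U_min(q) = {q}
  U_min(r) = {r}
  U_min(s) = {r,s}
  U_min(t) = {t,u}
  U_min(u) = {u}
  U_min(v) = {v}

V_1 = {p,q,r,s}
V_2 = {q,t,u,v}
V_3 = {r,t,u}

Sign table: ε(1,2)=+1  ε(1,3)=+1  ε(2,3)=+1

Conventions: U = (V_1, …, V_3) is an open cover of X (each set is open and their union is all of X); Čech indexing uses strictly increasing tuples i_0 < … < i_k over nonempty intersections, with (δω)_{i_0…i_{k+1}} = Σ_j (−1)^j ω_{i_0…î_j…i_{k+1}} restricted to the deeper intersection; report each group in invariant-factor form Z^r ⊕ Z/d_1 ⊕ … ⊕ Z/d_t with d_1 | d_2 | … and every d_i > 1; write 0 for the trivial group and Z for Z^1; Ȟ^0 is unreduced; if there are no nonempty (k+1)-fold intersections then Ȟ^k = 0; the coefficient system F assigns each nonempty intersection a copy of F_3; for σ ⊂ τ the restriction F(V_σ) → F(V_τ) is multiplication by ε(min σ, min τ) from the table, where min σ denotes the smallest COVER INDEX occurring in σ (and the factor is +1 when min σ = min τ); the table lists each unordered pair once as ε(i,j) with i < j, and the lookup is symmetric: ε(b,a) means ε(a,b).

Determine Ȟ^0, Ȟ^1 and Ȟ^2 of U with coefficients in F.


nerve simplices:
  V12={q} V13={r} V23={t,u}
C dims 3,3; δ0: rk_F3 2
degree 0: 3−2−0 = 1 → Ȟ^0 ≅ Z/3
degree 1: 3−0−2 = 1 → Ȟ^1 ≅ Z/3
degree 2: 0−0−0 = 0 → Ȟ^2 ≅ 0

Ȟ^0(U;F) ≅ Z/3, Ȟ^1(U;F) ≅ Z/3, Ȟ^2(U;F) ≅ 0


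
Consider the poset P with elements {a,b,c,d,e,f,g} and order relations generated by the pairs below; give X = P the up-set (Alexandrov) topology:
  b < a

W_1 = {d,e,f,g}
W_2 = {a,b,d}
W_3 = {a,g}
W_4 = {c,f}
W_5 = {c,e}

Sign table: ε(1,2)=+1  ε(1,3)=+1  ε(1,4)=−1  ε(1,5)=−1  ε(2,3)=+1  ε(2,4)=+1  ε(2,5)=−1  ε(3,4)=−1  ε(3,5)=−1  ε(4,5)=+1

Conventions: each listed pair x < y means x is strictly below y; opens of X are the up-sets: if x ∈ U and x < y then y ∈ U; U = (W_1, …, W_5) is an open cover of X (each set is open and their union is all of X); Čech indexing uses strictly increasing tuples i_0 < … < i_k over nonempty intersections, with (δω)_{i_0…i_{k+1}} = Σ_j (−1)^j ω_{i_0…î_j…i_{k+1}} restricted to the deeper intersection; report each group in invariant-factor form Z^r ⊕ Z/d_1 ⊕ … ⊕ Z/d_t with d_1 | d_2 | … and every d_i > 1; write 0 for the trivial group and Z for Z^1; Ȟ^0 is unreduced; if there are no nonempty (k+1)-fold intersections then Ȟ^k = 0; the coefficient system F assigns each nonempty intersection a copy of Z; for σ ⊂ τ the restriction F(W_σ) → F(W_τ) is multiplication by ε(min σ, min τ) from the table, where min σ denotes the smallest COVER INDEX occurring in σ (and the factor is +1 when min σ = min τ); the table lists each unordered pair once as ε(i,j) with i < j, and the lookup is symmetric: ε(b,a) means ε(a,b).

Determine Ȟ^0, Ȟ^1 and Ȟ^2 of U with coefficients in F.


nonempty overlaps:
  W12={d} W13={g} W14={f} W15={e} W23={a} W45={c}
C dims 5,6; δ0: rk 4, SNF 1^4
degree 0: 5−4−0 = 1 → Ȟ^0 ≅ Z
degree 1: 6−0−4 = 2 → Ȟ^1 ≅ Z^2
degree 2: 0−0−0 = 0 → Ȟ^2 ≅ 0

Ȟ^0 = Z, Ȟ^1 = Z^2 and Ȟ^2 = 0


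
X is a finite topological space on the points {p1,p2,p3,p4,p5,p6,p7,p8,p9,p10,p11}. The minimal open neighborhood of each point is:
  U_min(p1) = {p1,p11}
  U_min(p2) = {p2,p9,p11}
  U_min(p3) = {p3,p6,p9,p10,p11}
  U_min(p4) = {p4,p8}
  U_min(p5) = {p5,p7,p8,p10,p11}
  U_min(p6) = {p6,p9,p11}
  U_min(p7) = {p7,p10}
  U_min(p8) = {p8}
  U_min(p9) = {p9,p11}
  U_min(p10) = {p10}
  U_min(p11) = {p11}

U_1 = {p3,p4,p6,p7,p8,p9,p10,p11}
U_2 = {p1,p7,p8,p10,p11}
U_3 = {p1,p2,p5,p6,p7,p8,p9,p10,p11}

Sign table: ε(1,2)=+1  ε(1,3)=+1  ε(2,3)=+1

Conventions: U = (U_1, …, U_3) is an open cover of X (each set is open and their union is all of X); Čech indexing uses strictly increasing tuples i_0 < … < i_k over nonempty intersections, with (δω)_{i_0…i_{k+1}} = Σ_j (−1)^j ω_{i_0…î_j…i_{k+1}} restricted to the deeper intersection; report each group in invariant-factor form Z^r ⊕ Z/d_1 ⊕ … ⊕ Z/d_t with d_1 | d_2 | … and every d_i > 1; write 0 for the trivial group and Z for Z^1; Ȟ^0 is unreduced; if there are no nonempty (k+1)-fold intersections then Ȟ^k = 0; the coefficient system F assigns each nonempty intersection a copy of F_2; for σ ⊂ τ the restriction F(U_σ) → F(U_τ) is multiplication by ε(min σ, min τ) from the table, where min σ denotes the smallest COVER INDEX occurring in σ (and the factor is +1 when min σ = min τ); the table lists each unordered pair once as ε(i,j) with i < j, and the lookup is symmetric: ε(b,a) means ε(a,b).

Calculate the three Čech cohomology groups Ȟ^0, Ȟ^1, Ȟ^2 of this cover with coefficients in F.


Ȟ^0 ≅ Z/2, Ȟ^1 ≅ 0 and Ȟ^2 ≅ 0

nerve simplices:
  U12={p7,p8,p10,p11} U13={p6,p7,p8,p9,p10,p11} U23={p1,p7,p8,p10,p11}
  U123={p7,p8,p10,p11}
C dims 3,3,1; δ0: rk_F2 2; δ1: rk_F2 1
degree 0: 3−2−0 = 1 → Ȟ^0 ≅ Z/2
degree 1: 3−1−2 = 0 → Ȟ^1 ≅ 0
degree 2: 1−0−1 = 0 → Ȟ^2 ≅ 0


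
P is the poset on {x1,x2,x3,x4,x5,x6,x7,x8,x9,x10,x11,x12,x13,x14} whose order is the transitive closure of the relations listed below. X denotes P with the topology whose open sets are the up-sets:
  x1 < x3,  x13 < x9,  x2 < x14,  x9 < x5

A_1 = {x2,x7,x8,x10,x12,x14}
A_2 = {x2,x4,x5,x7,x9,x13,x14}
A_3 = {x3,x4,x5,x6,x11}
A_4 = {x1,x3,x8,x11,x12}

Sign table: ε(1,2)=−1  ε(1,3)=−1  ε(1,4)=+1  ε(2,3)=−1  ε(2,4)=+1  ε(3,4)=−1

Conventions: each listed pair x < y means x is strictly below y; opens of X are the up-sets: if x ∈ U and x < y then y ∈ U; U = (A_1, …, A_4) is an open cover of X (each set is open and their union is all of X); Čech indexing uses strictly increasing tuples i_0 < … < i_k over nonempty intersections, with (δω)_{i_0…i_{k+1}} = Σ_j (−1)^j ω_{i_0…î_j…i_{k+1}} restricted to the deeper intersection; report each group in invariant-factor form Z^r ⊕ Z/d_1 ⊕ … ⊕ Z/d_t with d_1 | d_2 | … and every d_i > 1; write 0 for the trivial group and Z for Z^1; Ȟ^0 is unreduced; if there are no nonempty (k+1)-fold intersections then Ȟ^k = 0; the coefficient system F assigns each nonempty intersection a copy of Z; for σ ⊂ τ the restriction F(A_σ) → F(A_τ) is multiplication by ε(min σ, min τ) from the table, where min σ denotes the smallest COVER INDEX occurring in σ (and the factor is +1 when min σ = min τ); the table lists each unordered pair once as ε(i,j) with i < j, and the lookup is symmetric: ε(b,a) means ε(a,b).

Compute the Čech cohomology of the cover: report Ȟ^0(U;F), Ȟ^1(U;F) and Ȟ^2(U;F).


nerve simplices:
  A12={x2,x7,x14} A14={x8,x12} A23={x4,x5} A34={x3,x11}
C dims 4,4; δ0: rk 4, SNF 1^3·2
degree 0: 4−4−0 = 0 → Ȟ^0 ≅ 0
degree 1: 4−0−4 = 0 plus torsion [2] → Ȟ^1 ≅ Z/2
degree 2: 0−0−0 = 0 → Ȟ^2 ≅ 0

Ȟ^0 ≅ 0, Ȟ^1 ≅ Z/2, Ȟ^2 ≅ 0


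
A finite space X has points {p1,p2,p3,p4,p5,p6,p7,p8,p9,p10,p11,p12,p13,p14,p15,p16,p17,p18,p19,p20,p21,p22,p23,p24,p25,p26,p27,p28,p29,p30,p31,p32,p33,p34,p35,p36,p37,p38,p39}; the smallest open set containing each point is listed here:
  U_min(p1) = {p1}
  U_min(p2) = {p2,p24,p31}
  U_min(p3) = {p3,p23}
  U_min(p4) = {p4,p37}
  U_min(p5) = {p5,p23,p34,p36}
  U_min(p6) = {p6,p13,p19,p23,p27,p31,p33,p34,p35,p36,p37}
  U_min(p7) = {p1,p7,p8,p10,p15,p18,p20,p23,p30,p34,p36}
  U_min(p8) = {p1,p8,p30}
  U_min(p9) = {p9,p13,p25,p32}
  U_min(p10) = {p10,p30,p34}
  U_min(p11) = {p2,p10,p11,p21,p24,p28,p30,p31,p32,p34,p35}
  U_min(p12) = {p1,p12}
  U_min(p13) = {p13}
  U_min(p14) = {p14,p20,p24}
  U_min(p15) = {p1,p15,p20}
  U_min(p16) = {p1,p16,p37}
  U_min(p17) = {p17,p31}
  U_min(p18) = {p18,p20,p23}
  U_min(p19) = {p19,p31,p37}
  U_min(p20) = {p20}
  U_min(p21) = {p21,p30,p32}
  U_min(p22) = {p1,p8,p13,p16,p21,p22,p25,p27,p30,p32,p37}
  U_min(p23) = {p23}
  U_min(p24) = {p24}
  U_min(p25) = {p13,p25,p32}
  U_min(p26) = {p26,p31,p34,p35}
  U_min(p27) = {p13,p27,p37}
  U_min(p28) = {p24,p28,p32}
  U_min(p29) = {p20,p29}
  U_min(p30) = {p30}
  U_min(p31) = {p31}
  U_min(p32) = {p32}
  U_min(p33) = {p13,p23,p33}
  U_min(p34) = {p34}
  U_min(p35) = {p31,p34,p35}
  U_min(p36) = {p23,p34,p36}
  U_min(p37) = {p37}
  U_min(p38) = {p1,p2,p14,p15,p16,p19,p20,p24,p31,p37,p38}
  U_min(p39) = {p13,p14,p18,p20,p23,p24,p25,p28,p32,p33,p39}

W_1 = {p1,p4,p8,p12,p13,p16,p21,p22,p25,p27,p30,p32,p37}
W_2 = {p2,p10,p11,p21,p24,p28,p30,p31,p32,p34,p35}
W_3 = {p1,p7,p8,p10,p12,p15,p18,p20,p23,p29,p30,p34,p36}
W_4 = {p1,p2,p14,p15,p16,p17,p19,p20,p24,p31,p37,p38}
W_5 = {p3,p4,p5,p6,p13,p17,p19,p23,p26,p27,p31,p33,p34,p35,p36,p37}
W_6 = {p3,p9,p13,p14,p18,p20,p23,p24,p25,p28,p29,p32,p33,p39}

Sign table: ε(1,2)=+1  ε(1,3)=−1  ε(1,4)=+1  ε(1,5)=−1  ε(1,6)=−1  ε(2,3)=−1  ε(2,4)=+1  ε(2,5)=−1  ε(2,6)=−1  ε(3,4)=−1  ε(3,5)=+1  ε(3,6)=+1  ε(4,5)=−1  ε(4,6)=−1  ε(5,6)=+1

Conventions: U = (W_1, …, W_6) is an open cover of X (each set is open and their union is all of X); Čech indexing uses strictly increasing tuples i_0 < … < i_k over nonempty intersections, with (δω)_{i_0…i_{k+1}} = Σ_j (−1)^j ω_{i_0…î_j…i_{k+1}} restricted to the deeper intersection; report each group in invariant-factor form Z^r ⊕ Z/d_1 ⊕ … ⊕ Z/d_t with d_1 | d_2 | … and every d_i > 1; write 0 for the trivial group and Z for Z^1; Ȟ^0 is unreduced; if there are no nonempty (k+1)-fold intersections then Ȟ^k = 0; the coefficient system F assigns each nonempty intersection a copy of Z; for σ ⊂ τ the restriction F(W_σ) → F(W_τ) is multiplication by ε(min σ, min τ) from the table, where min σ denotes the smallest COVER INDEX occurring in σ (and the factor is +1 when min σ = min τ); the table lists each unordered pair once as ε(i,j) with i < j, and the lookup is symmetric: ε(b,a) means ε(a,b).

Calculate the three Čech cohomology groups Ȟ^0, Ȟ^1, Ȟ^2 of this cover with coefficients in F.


nonempty intersections:
  W12={p21,p30,p32} W13={p1,p8,p12,p30} W14={p1,p16,p37} W15={p4,p13,p27,p37} W16={p13,p25,p32} W23={p10,p30,p34} W24={p2,p24,p31} W25={p31,p34,p35} W26={p24,p28,p32} W34={p1,p15,p20} W35={p23,p34,p36} W36={p18,p20,p23,p29} W45={p17,p19,p31,p37} W46={p14,p20,p24} W56={p3,p13,p23,p33}
  W123={p30} W126={p32} W134={p1} W145={p37} W156={p13} W235={p34} W245={p31} W246={p24} W346={p20} W356={p23}
C dims 6,15,10; δ0: rk 5, SNF 1^5; δ1: rk 10, SNF 1^9·2
Ȟ^0: (6−5)−0=1 ⇒ Z
Ȟ^1: (15−10)−5=0 ⇒ 0
Ȟ^2: (10−0)−10=0 plus torsion [2] ⇒ Z/2

Ȟ^0 ≅ Z, Ȟ^1 ≅ 0, Ȟ^2 ≅ Z/2


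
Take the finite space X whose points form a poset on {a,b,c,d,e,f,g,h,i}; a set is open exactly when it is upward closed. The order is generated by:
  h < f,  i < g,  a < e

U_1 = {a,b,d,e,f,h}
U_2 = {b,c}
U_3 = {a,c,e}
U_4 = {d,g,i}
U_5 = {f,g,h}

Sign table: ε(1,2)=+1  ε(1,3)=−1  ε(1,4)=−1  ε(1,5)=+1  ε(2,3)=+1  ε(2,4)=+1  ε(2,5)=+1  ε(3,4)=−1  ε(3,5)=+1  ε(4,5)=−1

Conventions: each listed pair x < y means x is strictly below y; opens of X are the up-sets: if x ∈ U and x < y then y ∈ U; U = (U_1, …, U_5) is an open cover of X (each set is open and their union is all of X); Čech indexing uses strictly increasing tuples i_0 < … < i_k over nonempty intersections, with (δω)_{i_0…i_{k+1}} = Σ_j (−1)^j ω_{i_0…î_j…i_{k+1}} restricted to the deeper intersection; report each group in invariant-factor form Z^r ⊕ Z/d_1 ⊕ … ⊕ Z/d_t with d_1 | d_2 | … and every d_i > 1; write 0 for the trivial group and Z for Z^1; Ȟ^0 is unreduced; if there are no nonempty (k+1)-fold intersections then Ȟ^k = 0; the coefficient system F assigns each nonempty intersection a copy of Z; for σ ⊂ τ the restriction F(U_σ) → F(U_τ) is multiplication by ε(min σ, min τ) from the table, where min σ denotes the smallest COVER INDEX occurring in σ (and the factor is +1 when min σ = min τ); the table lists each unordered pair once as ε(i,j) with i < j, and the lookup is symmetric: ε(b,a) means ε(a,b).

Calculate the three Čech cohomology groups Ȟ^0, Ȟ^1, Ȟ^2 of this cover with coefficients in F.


Ȟ^0 ≅ 0,  Ȟ^1 ≅ Z ⊕ Z/2,  Ȟ^2 ≅ 0

nerve simplices:
  U12={b} U13={a,e} U14={d} U15={f,h} U23={c} U45={g}
C dims 5,6; δ0: rk 5, SNF 1^4·2
degree 0: 5−5−0 = 0 → Ȟ^0 ≅ 0
degree 1: 6−0−5 = 1 plus torsion [2] → Ȟ^1 ≅ Z ⊕ Z/2
degree 2: 0−0−0 = 0 → Ȟ^2 ≅ 0


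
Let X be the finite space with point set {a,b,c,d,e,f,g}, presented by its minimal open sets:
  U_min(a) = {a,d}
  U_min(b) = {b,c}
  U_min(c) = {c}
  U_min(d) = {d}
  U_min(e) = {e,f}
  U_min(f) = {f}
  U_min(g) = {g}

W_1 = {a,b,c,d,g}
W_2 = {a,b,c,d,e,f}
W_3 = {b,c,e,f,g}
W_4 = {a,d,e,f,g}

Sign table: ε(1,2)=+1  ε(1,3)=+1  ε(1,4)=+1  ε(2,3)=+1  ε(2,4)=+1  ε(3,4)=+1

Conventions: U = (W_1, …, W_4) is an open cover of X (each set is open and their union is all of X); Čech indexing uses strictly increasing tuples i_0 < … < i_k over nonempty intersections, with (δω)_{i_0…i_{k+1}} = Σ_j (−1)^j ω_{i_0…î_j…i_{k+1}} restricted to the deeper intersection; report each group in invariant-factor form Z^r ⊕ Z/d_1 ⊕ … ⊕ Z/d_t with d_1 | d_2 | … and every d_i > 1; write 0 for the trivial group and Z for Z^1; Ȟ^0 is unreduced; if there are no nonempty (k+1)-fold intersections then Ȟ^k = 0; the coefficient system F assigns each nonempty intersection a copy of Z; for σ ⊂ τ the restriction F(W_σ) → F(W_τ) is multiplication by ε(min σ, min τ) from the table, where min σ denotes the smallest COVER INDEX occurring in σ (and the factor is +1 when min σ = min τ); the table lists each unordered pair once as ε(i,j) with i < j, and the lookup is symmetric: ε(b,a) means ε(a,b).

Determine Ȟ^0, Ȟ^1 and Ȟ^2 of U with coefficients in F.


Ȟ^0(U;F) ≅ Z; Ȟ^1(U;F) ≅ 0; Ȟ^2(U;F) ≅ Z

cover nerve:
  W12={a,b,c,d} W13={b,c,g} W14={a,d,g} W23={b,c,e,f} W24={a,d,e,f} W34={e,f,g}
  W123={b,c} W124={a,d} W134={g} W234={e,f}
C dims 4,6,4; δ0: rk 3, SNF 1^3; δ1: rk 3, SNF 1^3
Ȟ^0: (4−3)−0=1 ⇒ Z
Ȟ^1: (6−3)−3=0 ⇒ 0
Ȟ^2: (4−0)−3=1 ⇒ Z


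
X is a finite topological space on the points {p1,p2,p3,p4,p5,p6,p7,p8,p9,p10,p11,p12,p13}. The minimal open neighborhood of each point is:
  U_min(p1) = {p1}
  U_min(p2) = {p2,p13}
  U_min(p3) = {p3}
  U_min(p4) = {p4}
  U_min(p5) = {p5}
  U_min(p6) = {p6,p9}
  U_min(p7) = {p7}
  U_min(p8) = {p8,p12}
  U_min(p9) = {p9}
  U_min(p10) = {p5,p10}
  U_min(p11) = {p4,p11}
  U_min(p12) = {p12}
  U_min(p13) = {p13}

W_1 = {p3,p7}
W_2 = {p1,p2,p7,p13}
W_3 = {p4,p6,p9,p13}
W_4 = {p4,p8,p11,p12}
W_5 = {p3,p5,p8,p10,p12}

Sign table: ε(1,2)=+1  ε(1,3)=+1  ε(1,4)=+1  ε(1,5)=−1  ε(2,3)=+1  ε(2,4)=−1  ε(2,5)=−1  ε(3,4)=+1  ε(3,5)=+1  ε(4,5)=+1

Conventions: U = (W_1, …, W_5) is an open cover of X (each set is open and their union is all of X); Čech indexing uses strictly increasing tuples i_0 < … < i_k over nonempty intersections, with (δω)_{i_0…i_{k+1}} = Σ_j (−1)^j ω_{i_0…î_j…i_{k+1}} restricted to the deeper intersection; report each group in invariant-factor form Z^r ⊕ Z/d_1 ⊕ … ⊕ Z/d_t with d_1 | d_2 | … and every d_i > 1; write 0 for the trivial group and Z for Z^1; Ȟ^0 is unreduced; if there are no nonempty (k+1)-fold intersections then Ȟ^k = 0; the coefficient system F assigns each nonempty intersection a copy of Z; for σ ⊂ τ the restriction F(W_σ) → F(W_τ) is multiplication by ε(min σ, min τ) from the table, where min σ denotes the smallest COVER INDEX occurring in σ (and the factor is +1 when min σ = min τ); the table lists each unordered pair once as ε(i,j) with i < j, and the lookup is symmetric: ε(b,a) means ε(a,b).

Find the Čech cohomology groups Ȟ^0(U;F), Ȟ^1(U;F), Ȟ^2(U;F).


Ȟ^0(U;F) ≅ 0, Ȟ^1(U;F) ≅ Z/2, Ȟ^2(U;F) ≅ 0

nonempty intersections:
  W12={p7} W15={p3} W23={p13} W34={p4} W45={p8,p12}
C dims 5,5; δ0: rk 5, SNF 1^4·2
Ȟ^0: (5−5)−0=0 ⇒ 0
Ȟ^1: (5−0)−5=0 plus torsion [2] ⇒ Z/2
Ȟ^2: (0−0)−0=0 ⇒ 0


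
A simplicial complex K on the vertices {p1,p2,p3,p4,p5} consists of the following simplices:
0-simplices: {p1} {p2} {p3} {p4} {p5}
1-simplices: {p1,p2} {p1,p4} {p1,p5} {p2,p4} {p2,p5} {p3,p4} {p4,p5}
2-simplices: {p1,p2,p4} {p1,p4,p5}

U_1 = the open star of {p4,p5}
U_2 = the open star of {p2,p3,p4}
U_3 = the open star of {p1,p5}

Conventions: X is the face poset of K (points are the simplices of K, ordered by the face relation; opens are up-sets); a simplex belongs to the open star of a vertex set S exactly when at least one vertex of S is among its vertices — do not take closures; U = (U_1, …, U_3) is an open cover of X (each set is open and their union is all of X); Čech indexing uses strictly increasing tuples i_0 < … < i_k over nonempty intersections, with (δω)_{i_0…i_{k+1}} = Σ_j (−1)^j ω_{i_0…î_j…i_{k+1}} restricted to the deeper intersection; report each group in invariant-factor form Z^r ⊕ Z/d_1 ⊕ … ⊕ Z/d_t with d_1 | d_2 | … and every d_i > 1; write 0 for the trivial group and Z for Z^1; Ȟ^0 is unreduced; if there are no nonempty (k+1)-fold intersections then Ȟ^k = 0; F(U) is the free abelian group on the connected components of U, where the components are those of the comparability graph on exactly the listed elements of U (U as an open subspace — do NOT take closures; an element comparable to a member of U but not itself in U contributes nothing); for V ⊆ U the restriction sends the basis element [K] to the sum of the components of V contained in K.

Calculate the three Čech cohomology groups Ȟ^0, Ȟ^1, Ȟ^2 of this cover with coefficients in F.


Ȟ^0 = Z, Ȟ^1 = Z, Ȟ^2 = 0

cover nerve:
  U1={{p4},{p5},{p1,p4},{p1,p5},{p2,p4},{p2,p5},{p3,p4},{p4,p5},{p1,p2,p4},{p1,p4,p5}} U2={{p2},{p3},{p4},{p1,p2},{p1,p4},{p2,p4},{p2,p5},{p3,p4},{p4,p5},{p1,p2,p4},{p1,p4,p5}} U3={{p1},{p5},{p1,p2},{p1,p4},{p1,p5},{p2,p5},{p4,p5},{p1,p2,p4},{p1,p4,p5}}
  U12={{p4},{p1,p4},{p2,p4},{p2,p5},{p3,p4},{p4,p5},{p1,p2,p4},{p1,p4,p5}} U13={{p5},{p1,p4},{p1,p5},{p2,p5},{p4,p5},{p1,p2,p4},{p1,p4,p5}} U23={{p1,p2},{p1,p4},{p2,p5},{p4,p5},{p1,p2,p4},{p1,p4,p5}}
  U123={{p1,p4},{p2,p5},{p4,p5},{p1,p2,p4},{p1,p4,p5}}
components per intersection:
  U1: {{p4},{p5},{p1,p4},{p1,p5},{p2,p4},{p2,p5},{p3,p4},{p4,p5},{p1,p2,p4},{p1,p4,p5}}
  U2: {{p2},{p3},{p4},{p1,p2},{p1,p4},{p2,p4},{p2,p5},{p3,p4},{p4,p5},{p1,p2,p4},{p1,p4,p5}}
  U3: {{p1},{p5},{p1,p2},{p1,p4},{p1,p5},{p2,p5},{p4,p5},{p1,p2,p4},{p1,p4,p5}}
  U12: {{p4},{p1,p4},{p2,p4},{p3,p4},{p4,p5},{p1,p2,p4},{p1,p4,p5}} {{p2,p5}}
  U13: {{p5},{p1,p4},{p1,p5},{p2,p5},{p4,p5},{p1,p2,p4},{p1,p4,p5}}
  U23: {{p1,p2},{p1,p4},{p4,p5},{p1,p2,p4},{p1,p4,p5}} {{p2,p5}}
  U123: {{p1,p4},{p4,p5},{p1,p2,p4},{p1,p4,p5}} {{p2,p5}}
C dims 3,5,2; δ0: rk 2, SNF 1^2; δ1: rk 2, SNF 1^2
Ȟ^0: (3−2)−0=1 ⇒ Z
Ȟ^1: (5−2)−2=1 ⇒ Z
Ȟ^2: (2−0)−2=0 ⇒ 0


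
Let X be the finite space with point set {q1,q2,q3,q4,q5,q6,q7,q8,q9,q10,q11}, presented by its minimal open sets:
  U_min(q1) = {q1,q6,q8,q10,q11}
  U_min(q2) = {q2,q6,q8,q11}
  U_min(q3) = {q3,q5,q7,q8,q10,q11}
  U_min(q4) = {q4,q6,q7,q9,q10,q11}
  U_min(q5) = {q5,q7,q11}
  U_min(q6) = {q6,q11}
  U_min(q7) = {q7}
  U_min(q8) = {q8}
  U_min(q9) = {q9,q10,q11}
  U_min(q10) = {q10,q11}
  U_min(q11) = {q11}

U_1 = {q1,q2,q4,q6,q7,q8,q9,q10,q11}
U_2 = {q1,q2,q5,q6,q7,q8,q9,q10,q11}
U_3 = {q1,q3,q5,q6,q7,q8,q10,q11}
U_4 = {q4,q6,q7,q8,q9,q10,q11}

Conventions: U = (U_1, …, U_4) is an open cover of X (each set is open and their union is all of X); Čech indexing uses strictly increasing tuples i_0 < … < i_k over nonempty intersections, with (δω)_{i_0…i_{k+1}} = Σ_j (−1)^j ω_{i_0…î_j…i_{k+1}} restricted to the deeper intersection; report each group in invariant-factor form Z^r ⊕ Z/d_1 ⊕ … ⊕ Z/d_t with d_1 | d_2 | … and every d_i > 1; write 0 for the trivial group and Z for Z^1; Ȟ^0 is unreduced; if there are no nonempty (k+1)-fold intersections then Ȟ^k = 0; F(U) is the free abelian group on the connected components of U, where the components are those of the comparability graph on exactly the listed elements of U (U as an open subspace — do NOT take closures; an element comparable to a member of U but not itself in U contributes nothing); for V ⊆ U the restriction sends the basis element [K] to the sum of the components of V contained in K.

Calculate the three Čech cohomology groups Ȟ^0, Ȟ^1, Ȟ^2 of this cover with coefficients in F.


Ȟ^0(U;F) ≅ Z, Ȟ^1(U;F) ≅ Z, Ȟ^2(U;F) ≅ 0

intersection data:
  U12={q1,q2,q6,q7,q8,q9,q10,q11} U13={q1,q6,q7,q8,q10,q11} U14={q4,q6,q7,q8,q9,q10,q11} U23={q1,q5,q6,q7,q8,q10,q11} U24={q6,q7,q8,q9,q10,q11} U34={q6,q7,q8,q10,q11}
  U123={q1,q6,q7,q8,q10,q11} U124={q6,q7,q8,q9,q10,q11} U134={q6,q7,q8,q10,q11} U234={q6,q7,q8,q10,q11}
  U1234={q6,q7,q8,q10,q11}
components per intersection:
  U1: {q1,q2,q4,q6,q7,q8,q9,q10,q11}
  U2: {q1,q2,q5,q6,q7,q8,q9,q10,q11}
  U3: {q1,q3,q5,q6,q7,q8,q10,q11}
  U4: {q4,q6,q7,q9,q10,q11} {q8}
  U12: {q1,q2,q6,q8,q9,q10,q11} {q7}
  U13: {q1,q6,q8,q10,q11} {q7}
  U14: {q4,q6,q7,q9,q10,q11} {q8}
  U23: {q1,q5,q6,q7,q8,q10,q11}
  U24: {q6,q9,q10,q11} {q7} {q8}
  U34: {q6,q10,q11} {q7} {q8}
  U123: {q1,q6,q8,q10,q11} {q7}
  U124: {q6,q9,q10,q11} {q7} {q8}
  U134: {q6,q10,q11} {q7} {q8}
  U234: {q6,q10,q11} {q7} {q8}
  U1234: {q6,q10,q11} {q7} {q8}
C dims 5,13,11,3; δ0: rk 4, SNF 1^4; δ1: rk 8, SNF 1^8; δ2: rk 3, SNF 1^3
Ȟ^0 = (5 − 4) − 0 = 1, so Ȟ^0 ≅ Z
Ȟ^1 = (13 − 8) − 4 = 1, so Ȟ^1 ≅ Z
Ȟ^2 = (11 − 3) − 8 = 0, so Ȟ^2 ≅ 0


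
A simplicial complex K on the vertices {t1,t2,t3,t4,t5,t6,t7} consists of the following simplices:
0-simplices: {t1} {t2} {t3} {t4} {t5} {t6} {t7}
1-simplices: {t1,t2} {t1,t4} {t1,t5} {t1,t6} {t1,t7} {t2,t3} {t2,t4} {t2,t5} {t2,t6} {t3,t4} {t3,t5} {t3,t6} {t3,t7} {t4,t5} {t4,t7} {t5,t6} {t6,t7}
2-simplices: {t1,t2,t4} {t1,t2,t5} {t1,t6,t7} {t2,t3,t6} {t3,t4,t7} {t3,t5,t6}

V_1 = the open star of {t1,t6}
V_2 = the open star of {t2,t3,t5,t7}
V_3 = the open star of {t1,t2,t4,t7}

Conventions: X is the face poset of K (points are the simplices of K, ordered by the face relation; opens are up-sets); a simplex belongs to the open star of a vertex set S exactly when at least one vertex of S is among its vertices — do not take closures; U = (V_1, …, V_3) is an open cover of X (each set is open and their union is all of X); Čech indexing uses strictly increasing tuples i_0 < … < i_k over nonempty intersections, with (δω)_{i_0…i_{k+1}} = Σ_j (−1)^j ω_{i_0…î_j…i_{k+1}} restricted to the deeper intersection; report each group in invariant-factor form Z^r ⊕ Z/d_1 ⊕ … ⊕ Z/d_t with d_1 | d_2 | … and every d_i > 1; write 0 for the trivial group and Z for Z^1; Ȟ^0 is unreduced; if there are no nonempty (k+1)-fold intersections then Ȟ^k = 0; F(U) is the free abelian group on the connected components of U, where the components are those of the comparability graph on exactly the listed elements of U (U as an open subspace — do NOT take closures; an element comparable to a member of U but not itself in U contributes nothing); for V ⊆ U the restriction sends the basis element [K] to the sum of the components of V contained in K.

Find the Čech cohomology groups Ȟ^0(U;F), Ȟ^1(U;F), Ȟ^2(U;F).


Ȟ^0 ≅ Z, Ȟ^1 ≅ Z^3, Ȟ^2 ≅ 0

nonempty overlaps:
  V1={{t1},{t6},{t1,t2},{t1,t4},{t1,t5},{t1,t6},{t1,t7},{t2,t6},{t3,t6},{t5,t6},{t6,t7},{t1,t2,t4},{t1,t2,t5},{t1,t6,t7},{t2,t3,t6},{t3,t5,t6}} V2={{t2},{t3},{t5},{t7},{t1,t2},{t1,t5},{t1,t7},{t2,t3},{t2,t4},{t2,t5},{t2,t6},{t3,t4},{t3,t5},{t3,t6},{t3,t7},{t4,t5},{t4,t7},{t5,t6},{t6,t7},{t1,t2,t4},{t1,t2,t5},{t1,t6,t7},{t2,t3,t6},{t3,t4,t7},{t3,t5,t6}} V3={{t1},{t2},{t4},{t7},{t1,t2},{t1,t4},{t1,t5},{t1,t6},{t1,t7},{t2,t3},{t2,t4},{t2,t5},{t2,t6},{t3,t4},{t3,t7},{t4,t5},{t4,t7},{t6,t7},{t1,t2,t4},{t1,t2,t5},{t1,t6,t7},{t2,t3,t6},{t3,t4,t7}}
  V12={{t1,t2},{t1,t5},{t1,t7},{t2,t6},{t3,t6},{t5,t6},{t6,t7},{t1,t2,t4},{t1,t2,t5},{t1,t6,t7},{t2,t3,t6},{t3,t5,t6}} V13={{t1},{t1,t2},{t1,t4},{t1,t5},{t1,t6},{t1,t7},{t2,t6},{t6,t7},{t1,t2,t4},{t1,t2,t5},{t1,t6,t7},{t2,t3,t6}} V23={{t2},{t7},{t1,t2},{t1,t5},{t1,t7},{t2,t3},{t2,t4},{t2,t5},{t2,t6},{t3,t4},{t3,t7},{t4,t5},{t4,t7},{t6,t7},{t1,t2,t4},{t1,t2,t5},{t1,t6,t7},{t2,t3,t6},{t3,t4,t7}}
  V123={{t1,t2},{t1,t5},{t1,t7},{t2,t6},{t6,t7},{t1,t2,t4},{t1,t2,t5},{t1,t6,t7},{t2,t3,t6}}
components per intersection:
  V1: {{t1},{t6},{t1,t2},{t1,t4},{t1,t5},{t1,t6},{t1,t7},{t2,t6},{t3,t6},{t5,t6},{t6,t7},{t1,t2,t4},{t1,t2,t5},{t1,t6,t7},{t2,t3,t6},{t3,t5,t6}}
  V2: {{t2},{t3},{t5},{t7},{t1,t2},{t1,t5},{t1,t7},{t2,t3},{t2,t4},{t2,t5},{t2,t6},{t3,t4},{t3,t5},{t3,t6},{t3,t7},{t4,t5},{t4,t7},{t5,t6},{t6,t7},{t1,t2,t4},{t1,t2,t5},{t1,t6,t7},{t2,t3,t6},{t3,t4,t7},{t3,t5,t6}}
  V3: {{t1},{t2},{t4},{t7},{t1,t2},{t1,t4},{t1,t5},{t1,t6},{t1,t7},{t2,t3},{t2,t4},{t2,t5},{t2,t6},{t3,t4},{t3,t7},{t4,t5},{t4,t7},{t6,t7},{t1,t2,t4},{t1,t2,t5},{t1,t6,t7},{t2,t3,t6},{t3,t4,t7}}
  V12: {{t1,t2},{t1,t5},{t1,t2,t4},{t1,t2,t5}} {{t1,t7},{t6,t7},{t1,t6,t7}} {{t2,t6},{t3,t6},{t5,t6},{t2,t3,t6},{t3,t5,t6}}
  V13: {{t1},{t1,t2},{t1,t4},{t1,t5},{t1,t6},{t1,t7},{t6,t7},{t1,t2,t4},{t1,t2,t5},{t1,t6,t7}} {{t2,t6},{t2,t3,t6}}
  V23: {{t2},{t1,t2},{t1,t5},{t2,t3},{t2,t4},{t2,t5},{t2,t6},{t1,t2,t4},{t1,t2,t5},{t2,t3,t6}} {{t7},{t1,t7},{t3,t4},{t3,t7},{t4,t7},{t6,t7},{t1,t6,t7},{t3,t4,t7}} {{t4,t5}}
  V123: {{t1,t2},{t1,t5},{t1,t2,t4},{t1,t2,t5}} {{t1,t7},{t6,t7},{t1,t6,t7}} {{t2,t6},{t2,t3,t6}}
C dims 3,8,3; δ0: rk 2, SNF 1^2; δ1: rk 3, SNF 1^3
degree 0: 3−2−0 = 1 → Ȟ^0 ≅ Z
degree 1: 8−3−2 = 3 → Ȟ^1 ≅ Z^3
degree 2: 3−0−3 = 0 → Ȟ^2 ≅ 0


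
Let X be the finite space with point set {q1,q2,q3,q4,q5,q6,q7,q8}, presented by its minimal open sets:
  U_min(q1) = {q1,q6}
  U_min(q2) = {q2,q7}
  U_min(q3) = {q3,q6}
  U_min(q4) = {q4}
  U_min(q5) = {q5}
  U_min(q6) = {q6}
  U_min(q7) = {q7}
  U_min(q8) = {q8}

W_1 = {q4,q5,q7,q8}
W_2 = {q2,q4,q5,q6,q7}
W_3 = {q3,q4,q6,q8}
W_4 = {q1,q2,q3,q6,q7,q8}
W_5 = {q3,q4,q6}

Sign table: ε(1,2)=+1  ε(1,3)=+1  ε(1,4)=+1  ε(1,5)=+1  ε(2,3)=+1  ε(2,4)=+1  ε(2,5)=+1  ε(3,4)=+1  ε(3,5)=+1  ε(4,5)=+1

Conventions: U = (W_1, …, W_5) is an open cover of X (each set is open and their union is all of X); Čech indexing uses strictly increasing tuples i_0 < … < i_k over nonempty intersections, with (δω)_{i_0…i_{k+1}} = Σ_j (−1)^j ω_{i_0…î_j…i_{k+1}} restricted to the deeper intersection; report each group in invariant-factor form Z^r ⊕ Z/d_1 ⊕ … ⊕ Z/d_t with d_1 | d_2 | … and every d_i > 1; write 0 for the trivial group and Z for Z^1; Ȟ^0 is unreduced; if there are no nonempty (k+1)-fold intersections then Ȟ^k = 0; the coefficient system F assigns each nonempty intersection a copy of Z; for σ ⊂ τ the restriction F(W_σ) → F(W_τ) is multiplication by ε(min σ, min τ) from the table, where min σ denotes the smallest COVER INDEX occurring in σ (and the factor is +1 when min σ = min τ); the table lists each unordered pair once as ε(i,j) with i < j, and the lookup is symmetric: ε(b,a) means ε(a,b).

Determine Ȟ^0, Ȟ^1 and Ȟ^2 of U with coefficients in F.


Ȟ^0 ≅ Z; Ȟ^1 ≅ 0; Ȟ^2 ≅ Z

nerve of the cover:
  W12={q4,q5,q7} W13={q4,q8} W14={q7,q8} W15={q4} W23={q4,q6} W24={q2,q6,q7} W25={q4,q6} W34={q3,q6,q8} W35={q3,q4,q6} W45={q3,q6}
  W123={q4} W124={q7} W125={q4} W134={q8} W135={q4} W234={q6} W235={q4,q6} W245={q6} W345={q3,q6}
  W1235={q4} W2345={q6}
C dims 5,10,9,2; δ0: rk 4, SNF 1^4; δ1: rk 6, SNF 1^6; δ2: rk 2, SNF 1^2
Ȟ^0 = (5 − 4) − 0 = 1, so Ȟ^0 ≅ Z
Ȟ^1 = (10 − 6) − 4 = 0, so Ȟ^1 ≅ 0
Ȟ^2 = (9 − 2) − 6 = 1, so Ȟ^2 ≅ Z
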